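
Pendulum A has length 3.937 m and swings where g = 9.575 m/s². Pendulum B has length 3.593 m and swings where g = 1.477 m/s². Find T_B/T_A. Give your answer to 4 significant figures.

2.432

T = 2π√(L/g), so T_B/T_A = √((L_B/g_B)/(L_A/g_A)) = √((3.593/1.477)/(3.937/9.575)) = 2.432.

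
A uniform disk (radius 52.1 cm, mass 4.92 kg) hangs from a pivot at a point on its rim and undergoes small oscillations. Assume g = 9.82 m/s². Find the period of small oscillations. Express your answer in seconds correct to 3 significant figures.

1.77 s

I_cm = ½mr² = 0.6677 kg·m². The pivot is at distance d = 0.521 m from the centre of mass.
By the parallel-axis theorem, I = I_cm + md² = 0.6677 + 1.335 = 2.003 kg·m².
T = 2π√(I/(mgd)) = 2π√(2.003/(4.92 × 9.82 × 0.521)) = 1.77 s.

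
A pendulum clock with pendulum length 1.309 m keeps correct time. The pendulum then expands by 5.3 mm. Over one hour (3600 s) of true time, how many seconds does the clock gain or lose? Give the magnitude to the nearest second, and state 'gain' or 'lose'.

lose 7 s

T ∝ √L, so T'/T = √(1.31430/1.309) = 1.00202.
In 3600 s of true time the clock registers 3600/1.00202 = 3592.7 s, so it loses 7 s.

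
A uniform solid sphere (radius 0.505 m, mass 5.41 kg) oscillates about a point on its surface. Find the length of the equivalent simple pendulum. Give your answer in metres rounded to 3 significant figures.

The equivalent simple-pendulum length is L_eq = I/(md), where I is about the pivot and d = 0.5050 m.
I_cm = (2/5)mR² = 0.5519 kg·m², so I = I_cm + md² = 0.5519 + 1.380 = 1.932 kg·m².
L_eq = 1.932/(5.41 × 0.5050) = 0.707 m.

0.707 m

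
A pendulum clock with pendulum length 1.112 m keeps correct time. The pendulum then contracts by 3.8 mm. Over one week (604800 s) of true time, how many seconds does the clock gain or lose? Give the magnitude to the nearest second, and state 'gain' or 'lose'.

T ∝ √L, so T'/T = √(1.10820/1.112) = 0.998290.
In 604800 s of true time the clock registers 604800/0.998290 = 605836.0 s, so it gains 1036 s.

gain 1036 s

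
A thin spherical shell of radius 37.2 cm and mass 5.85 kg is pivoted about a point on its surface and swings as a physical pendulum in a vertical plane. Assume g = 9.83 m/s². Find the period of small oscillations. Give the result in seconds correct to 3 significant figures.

1.58 s

I_cm = (2/3)mr² = 0.5397 kg·m². The pivot is at distance d = 0.372 m from the centre of mass.
By the parallel-axis theorem, I = I_cm + md² = 0.5397 + 0.8095 = 1.349 kg·m².
T = 2π√(I/(mgd)) = 2π√(1.349/(5.85 × 9.83 × 0.372)) = 1.58 s.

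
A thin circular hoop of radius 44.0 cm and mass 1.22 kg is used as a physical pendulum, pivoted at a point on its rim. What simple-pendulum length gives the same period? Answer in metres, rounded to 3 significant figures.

The equivalent simple-pendulum length is L_eq = I/(md), where I is about the pivot and d = 0.4400 m.
I_cm = mR² = 0.2362 kg·m², so I = I_cm + md² = 0.2362 + 0.2362 = 0.4724 kg·m².
L_eq = 0.4724/(1.22 × 0.4400) = 0.880 m.

0.880 m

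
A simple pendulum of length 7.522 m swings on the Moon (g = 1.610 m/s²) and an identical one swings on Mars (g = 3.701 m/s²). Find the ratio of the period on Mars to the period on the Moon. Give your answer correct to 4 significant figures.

0.6596

T ∝ 1/√g, so T₂/T₁ = √(g₁/g₂) = √(1.610/3.701) = 0.6596.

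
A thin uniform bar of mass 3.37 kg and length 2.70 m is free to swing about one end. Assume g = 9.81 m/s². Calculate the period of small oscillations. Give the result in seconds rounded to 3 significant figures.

For a physical pendulum T = 2π√(I/(mgd)), with d = 1.350 m from pivot to centre of mass.
I_cm = mL²/12 = 3.37 × 2.70²/12 = 2.047 kg·m²; I = I_cm + md² = 2.047 + 3.37 × 1.350² = 8.189 kg·m².
T = 2π√(8.189/(3.37 × 9.81 × 1.350)) = 2.69 s.

2.69 s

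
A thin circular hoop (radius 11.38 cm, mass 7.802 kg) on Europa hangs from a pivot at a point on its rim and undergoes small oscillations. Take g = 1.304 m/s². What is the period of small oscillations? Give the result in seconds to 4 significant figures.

2.625 s

I_cm = mr² = 0.10104 kg·m². The pivot is at distance d = 0.1138 m from the centre of mass.
By the parallel-axis theorem, I = I_cm + md² = 0.10104 + 0.10104 = 0.20208 kg·m².
T = 2π√(I/(mgd)) = 2π√(0.20208/(7.802 × 1.304 × 0.1138)) = 2.625 s.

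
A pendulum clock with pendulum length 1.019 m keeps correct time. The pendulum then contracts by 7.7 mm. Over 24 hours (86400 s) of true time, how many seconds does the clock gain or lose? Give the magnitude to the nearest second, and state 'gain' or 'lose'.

T ∝ √L, so T'/T = √(1.01130/1.019) = 0.996215.
In 86400 s of true time the clock registers 86400/0.996215 = 86728.3 s, so it gains 328 s.

gain 328 s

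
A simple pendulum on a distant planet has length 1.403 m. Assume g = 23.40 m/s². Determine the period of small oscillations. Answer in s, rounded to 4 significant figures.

1.539 s

T = 2π√(L/g) = 2π√(1.403/23.40) = 2π × 0.24486 = 1.539 s.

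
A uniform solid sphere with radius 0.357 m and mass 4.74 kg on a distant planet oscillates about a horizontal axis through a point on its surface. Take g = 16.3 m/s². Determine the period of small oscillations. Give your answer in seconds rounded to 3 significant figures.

1.10 s

I_cm = (2/5)mr² = 0.2416 kg·m². The pivot is at distance d = 0.357 m from the centre of mass.
By the parallel-axis theorem, I = I_cm + md² = 0.2416 + 0.6041 = 0.8458 kg·m².
T = 2π√(I/(mgd)) = 2π√(0.8458/(4.74 × 16.3 × 0.357)) = 1.10 s.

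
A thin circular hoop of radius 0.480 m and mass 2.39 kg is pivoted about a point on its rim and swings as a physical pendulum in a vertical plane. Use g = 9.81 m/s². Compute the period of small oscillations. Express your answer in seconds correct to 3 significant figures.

I_cm = mr² = 0.5507 kg·m². The pivot is at distance d = 0.480 m from the centre of mass.
By the parallel-axis theorem, I = I_cm + md² = 0.5507 + 0.5507 = 1.101 kg·m².
T = 2π√(I/(mgd)) = 2π√(1.101/(2.39 × 9.81 × 0.480)) = 1.97 s.

1.97 s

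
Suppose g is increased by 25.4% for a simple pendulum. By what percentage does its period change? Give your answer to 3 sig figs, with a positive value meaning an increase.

T ∝ 1/√g, so T'/T = 1/√(1.254) = 0.8930.
Percentage change in T = (0.8930 − 1) × 100% = -10.7%.

-10.7%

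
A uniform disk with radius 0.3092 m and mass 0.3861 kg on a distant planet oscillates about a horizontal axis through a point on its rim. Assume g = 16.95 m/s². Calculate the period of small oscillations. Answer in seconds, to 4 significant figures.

I_cm = ½mr² = 0.018456 kg·m². The pivot is at distance d = 0.3092 m from the centre of mass.
By the parallel-axis theorem, I = I_cm + md² = 0.018456 + 0.036913 = 0.055369 kg·m².
T = 2π√(I/(mgd)) = 2π√(0.055369/(0.3861 × 16.95 × 0.3092)) = 1.039 s.

1.039 s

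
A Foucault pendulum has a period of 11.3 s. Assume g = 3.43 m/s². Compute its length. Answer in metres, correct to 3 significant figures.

11.1 m

From T = 2π√(L/g), L = gT²/(4π²) = 3.43 × 11.30²/(4π²) = 11.1 m.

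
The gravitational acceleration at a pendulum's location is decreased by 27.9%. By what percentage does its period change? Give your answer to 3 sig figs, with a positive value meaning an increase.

T ∝ 1/√g, so T'/T = 1/√(0.7210) = 1.178.
Percentage change in T = (1.178 − 1) × 100% = 17.8%.

17.8%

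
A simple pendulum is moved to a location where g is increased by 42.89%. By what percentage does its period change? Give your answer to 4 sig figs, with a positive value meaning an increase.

-16.34%

T ∝ 1/√g, so T'/T = 1/√(1.4289) = 0.83656.
Percentage change in T = (0.83656 − 1) × 100% = -16.34%.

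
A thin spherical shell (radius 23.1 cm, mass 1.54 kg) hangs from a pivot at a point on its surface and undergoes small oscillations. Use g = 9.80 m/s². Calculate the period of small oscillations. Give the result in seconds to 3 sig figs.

I_cm = (2/3)mr² = 0.05478 kg·m². The pivot is at distance d = 0.231 m from the centre of mass.
By the parallel-axis theorem, I = I_cm + md² = 0.05478 + 0.08218 = 0.1370 kg·m².
T = 2π√(I/(mgd)) = 2π√(0.1370/(1.54 × 9.80 × 0.231)) = 1.25 s.

1.25 s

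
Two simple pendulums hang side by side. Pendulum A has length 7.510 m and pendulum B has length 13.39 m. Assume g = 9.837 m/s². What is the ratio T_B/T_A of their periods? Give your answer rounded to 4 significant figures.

T ∝ √L, so T_B/T_A = √(L_B/L_A) = √(13.39/7.510) = 1.335.

1.335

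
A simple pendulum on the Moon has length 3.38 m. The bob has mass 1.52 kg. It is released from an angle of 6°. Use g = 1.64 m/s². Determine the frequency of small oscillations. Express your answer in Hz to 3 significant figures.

T = 2π√(L/g) = 2π√(3.38/1.64) = 9.020 s, so f = 1/T = 0.111 Hz.

0.111 Hz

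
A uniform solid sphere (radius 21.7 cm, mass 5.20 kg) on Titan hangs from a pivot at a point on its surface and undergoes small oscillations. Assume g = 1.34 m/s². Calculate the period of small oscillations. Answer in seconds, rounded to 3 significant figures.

I_cm = (2/5)mr² = 0.09795 kg·m². The pivot is at distance d = 0.217 m from the centre of mass.
By the parallel-axis theorem, I = I_cm + md² = 0.09795 + 0.2449 = 0.3428 kg·m².
T = 2π√(I/(mgd)) = 2π√(0.3428/(5.20 × 1.34 × 0.217)) = 2.99 s.

2.99 s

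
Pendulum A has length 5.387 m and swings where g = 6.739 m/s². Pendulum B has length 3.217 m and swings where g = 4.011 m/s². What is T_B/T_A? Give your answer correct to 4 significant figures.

T = 2π√(L/g), so T_B/T_A = √((L_B/g_B)/(L_A/g_A)) = √((3.217/4.011)/(5.387/6.739)) = 1.002.

1.002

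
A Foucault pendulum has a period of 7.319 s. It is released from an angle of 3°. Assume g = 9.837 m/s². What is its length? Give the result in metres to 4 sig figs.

From T = 2π√(L/g), L = gT²/(4π²) = 9.837 × 7.3190²/(4π²) = 13.35 m.

13.35 m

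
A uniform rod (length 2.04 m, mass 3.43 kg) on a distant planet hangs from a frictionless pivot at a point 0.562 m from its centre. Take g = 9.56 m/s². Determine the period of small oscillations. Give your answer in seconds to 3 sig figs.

For a physical pendulum T = 2π√(I/(mgd)), with d = 0.5620 m from pivot to centre of mass.
I_cm = mL²/12 = 3.43 × 2.04²/12 = 1.190 kg·m²; I = I_cm + md² = 1.190 + 3.43 × 0.5620² = 2.273 kg·m².
T = 2π√(2.273/(3.43 × 9.56 × 0.5620)) = 2.21 s.

2.21 s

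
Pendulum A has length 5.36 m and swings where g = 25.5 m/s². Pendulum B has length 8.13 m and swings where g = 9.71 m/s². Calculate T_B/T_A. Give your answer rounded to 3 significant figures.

T = 2π√(L/g), so T_B/T_A = √((L_B/g_B)/(L_A/g_A)) = √((8.13/9.71)/(5.36/25.5)) = 2.00.

2.00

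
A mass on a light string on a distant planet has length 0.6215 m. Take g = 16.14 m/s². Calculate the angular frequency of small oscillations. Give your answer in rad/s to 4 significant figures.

5.096 rad/s

ω = √(g/L) = √(16.14/0.6215) = 5.096 rad/s.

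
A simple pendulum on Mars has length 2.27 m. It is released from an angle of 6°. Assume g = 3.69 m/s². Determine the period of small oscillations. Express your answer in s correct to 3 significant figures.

T = 2π√(L/g) = 2π√(2.27/3.69) = 2π × 0.7843 = 4.93 s.

4.93 s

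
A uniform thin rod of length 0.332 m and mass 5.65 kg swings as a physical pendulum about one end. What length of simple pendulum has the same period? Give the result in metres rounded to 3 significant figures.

0.221 m

The equivalent simple-pendulum length is L_eq = I/(md), where I is about the pivot and d = 0.1660 m.
I_cm = (1/12)mL² = 0.05190 kg·m², so I = I_cm + md² = 0.05190 + 0.1557 = 0.2076 kg·m².
L_eq = 0.2076/(5.65 × 0.1660) = 0.221 m.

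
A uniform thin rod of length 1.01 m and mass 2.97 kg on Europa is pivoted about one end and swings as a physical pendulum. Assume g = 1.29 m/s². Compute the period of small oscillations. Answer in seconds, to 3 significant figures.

For a physical pendulum T = 2π√(I/(mgd)), with d = 0.5050 m from pivot to centre of mass.
I_cm = mL²/12 = 2.97 × 1.01²/12 = 0.2525 kg·m²; I = I_cm + md² = 0.2525 + 2.97 × 0.5050² = 1.010 kg·m².
T = 2π√(1.010/(2.97 × 1.29 × 0.5050)) = 4.54 s.

4.54 s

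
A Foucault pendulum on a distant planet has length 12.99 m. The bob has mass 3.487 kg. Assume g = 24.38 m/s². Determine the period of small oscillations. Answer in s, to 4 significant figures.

T = 2π√(L/g) = 2π√(12.99/24.38) = 2π × 0.72994 = 4.586 s.

4.586 s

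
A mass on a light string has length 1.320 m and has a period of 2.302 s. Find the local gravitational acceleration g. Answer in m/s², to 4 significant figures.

9.834 m/s²

From T = 2π√(L/g), g = 4π²L/T² = 4π² × 1.320/2.3020² = 9.834 m/s².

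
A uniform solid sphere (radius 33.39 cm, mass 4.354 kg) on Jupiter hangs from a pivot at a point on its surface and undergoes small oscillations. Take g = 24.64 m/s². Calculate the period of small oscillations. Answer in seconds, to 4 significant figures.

I_cm = (2/5)mr² = 0.19417 kg·m². The pivot is at distance d = 0.3339 m from the centre of mass.
By the parallel-axis theorem, I = I_cm + md² = 0.19417 + 0.48542 = 0.67959 kg·m².
T = 2π√(I/(mgd)) = 2π√(0.67959/(4.354 × 24.64 × 0.3339)) = 0.8654 s.

0.8654 s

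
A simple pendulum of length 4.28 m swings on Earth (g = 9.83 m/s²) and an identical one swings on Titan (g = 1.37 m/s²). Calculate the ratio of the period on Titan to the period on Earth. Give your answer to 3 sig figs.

T ∝ 1/√g, so T₂/T₁ = √(g₁/g₂) = √(9.83/1.37) = 2.68.

2.68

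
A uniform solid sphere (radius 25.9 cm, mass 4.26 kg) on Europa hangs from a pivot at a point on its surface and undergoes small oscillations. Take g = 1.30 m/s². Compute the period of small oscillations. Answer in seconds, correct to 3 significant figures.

3.32 s

I_cm = (2/5)mr² = 0.1143 kg·m². The pivot is at distance d = 0.259 m from the centre of mass.
By the parallel-axis theorem, I = I_cm + md² = 0.1143 + 0.2858 = 0.4001 kg·m².
T = 2π√(I/(mgd)) = 2π√(0.4001/(4.26 × 1.30 × 0.259)) = 3.32 s.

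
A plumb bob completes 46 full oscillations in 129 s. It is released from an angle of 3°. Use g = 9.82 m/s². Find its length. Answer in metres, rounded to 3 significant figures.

1.96 m

T = 129/46 = 2.804 s.
From T = 2π√(L/g), L = gT²/(4π²) = 9.82 × 2.804²/(4π²) = 1.96 m.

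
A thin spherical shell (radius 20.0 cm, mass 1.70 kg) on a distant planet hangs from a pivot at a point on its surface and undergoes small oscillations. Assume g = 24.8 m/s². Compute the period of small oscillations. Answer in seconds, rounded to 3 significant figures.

0.728 s

I_cm = (2/3)mr² = 0.04533 kg·m². The pivot is at distance d = 0.200 m from the centre of mass.
By the parallel-axis theorem, I = I_cm + md² = 0.04533 + 0.06800 = 0.1133 kg·m².
T = 2π√(I/(mgd)) = 2π√(0.1133/(1.70 × 24.8 × 0.200)) = 0.728 s.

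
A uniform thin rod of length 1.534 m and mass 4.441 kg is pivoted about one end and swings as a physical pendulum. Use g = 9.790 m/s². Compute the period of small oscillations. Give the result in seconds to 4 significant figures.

For a physical pendulum T = 2π√(I/(mgd)), with d = 0.76700 m from pivot to centre of mass.
I_cm = mL²/12 = 4.441 × 1.534²/12 = 0.87086 kg·m²; I = I_cm + md² = 0.87086 + 4.441 × 0.76700² = 3.4835 kg·m².
T = 2π√(3.4835/(4.441 × 9.790 × 0.76700)) = 2.031 s.

2.031 s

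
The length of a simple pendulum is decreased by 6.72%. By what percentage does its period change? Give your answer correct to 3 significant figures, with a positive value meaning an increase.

T ∝ √L, so T'/T = √(0.9328) = 0.9658.
Percentage change in T = (0.9658 − 1) × 100% = -3.42%.

-3.42%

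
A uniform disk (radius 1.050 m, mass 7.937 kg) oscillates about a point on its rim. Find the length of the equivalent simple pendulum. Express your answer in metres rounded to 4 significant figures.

The equivalent simple-pendulum length is L_eq = I/(md), where I is about the pivot and d = 1.0500 m.
I_cm = ½mR² = 4.3753 kg·m², so I = I_cm + md² = 4.3753 + 8.7505 = 13.126 kg·m².
L_eq = 13.126/(7.937 × 1.0500) = 1.575 m.

1.575 m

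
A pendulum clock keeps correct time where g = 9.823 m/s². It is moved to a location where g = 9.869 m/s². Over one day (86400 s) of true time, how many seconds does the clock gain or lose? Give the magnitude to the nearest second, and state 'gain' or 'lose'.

gain 202 s

The clock's period scales as T ∝ 1/√g, so T'/T = √(9.823/9.869) = 0.997667.
In 86400 s of true time the clock registers 86400/0.997667 = 86602.1 s, so it gains 202 s.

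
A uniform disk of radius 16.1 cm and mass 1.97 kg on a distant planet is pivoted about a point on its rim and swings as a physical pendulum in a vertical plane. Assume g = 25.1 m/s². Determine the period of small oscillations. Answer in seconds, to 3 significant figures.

0.616 s

I_cm = ½mr² = 0.02553 kg·m². The pivot is at distance d = 0.161 m from the centre of mass.
By the parallel-axis theorem, I = I_cm + md² = 0.02553 + 0.05106 = 0.07660 kg·m².
T = 2π√(I/(mgd)) = 2π√(0.07660/(1.97 × 25.1 × 0.161)) = 0.616 s.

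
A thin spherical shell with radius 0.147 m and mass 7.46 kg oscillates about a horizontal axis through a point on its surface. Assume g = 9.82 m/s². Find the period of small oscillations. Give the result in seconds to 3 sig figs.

0.992 s

I_cm = (2/3)mr² = 0.1075 kg·m². The pivot is at distance d = 0.147 m from the centre of mass.
By the parallel-axis theorem, I = I_cm + md² = 0.1075 + 0.1612 = 0.2687 kg·m².
T = 2π√(I/(mgd)) = 2π√(0.2687/(7.46 × 9.82 × 0.147)) = 0.992 s.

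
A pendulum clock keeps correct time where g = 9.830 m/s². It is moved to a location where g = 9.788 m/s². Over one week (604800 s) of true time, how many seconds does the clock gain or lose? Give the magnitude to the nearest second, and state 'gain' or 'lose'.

The clock's period scales as T ∝ 1/√g, so T'/T = √(9.830/9.788) = 1.00214.
In 604800 s of true time the clock registers 604800/1.00214 = 603506.6 s, so it loses 1293 s.

lose 1293 s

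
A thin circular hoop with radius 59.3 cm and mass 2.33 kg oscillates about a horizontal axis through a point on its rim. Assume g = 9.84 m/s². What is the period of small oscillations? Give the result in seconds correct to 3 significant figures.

2.18 s

I_cm = mr² = 0.8193 kg·m². The pivot is at distance d = 0.593 m from the centre of mass.
By the parallel-axis theorem, I = I_cm + md² = 0.8193 + 0.8193 = 1.639 kg·m².
T = 2π√(I/(mgd)) = 2π√(1.639/(2.33 × 9.84 × 0.593)) = 2.18 s.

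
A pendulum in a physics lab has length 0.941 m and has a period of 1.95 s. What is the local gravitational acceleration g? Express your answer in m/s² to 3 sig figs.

9.77 m/s²

From T = 2π√(L/g), g = 4π²L/T² = 4π² × 0.941/1.950² = 9.77 m/s².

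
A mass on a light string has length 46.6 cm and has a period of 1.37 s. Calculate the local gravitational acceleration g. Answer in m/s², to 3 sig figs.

9.80 m/s²

From T = 2π√(L/g), g = 4π²L/T² = 4π² × 0.466/1.370² = 9.80 m/s².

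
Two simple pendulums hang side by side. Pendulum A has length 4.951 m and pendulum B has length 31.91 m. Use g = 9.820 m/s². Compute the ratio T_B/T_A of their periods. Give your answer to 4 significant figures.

T ∝ √L, so T_B/T_A = √(L_B/L_A) = √(31.91/4.951) = 2.539.

2.539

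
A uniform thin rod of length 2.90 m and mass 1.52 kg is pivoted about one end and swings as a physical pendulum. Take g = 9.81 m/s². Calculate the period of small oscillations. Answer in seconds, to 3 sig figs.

For a physical pendulum T = 2π√(I/(mgd)), with d = 1.450 m from pivot to centre of mass.
I_cm = mL²/12 = 1.52 × 2.90²/12 = 1.065 kg·m²; I = I_cm + md² = 1.065 + 1.52 × 1.450² = 4.261 kg·m².
T = 2π√(4.261/(1.52 × 9.81 × 1.450)) = 2.79 s.

2.79 s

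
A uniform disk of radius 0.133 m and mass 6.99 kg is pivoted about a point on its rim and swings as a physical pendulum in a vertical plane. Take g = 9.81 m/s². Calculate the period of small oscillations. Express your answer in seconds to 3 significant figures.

0.896 s

I_cm = ½mr² = 0.06182 kg·m². The pivot is at distance d = 0.133 m from the centre of mass.
By the parallel-axis theorem, I = I_cm + md² = 0.06182 + 0.1236 = 0.1855 kg·m².
T = 2π√(I/(mgd)) = 2π√(0.1855/(6.99 × 9.81 × 0.133)) = 0.896 s.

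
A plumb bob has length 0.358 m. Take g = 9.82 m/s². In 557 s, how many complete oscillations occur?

T = 2π√(L/g) = 2π√(0.358/9.82) = 1.200 s.
Number of complete oscillations = ⌊557/1.200⌋ = ⌊464.3⌋ = 464.

464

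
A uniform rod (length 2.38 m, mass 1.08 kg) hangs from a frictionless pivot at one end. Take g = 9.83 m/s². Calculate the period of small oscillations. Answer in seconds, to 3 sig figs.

2.52 s

For a physical pendulum T = 2π√(I/(mgd)), with d = 1.190 m from pivot to centre of mass.
I_cm = mL²/12 = 1.08 × 2.38²/12 = 0.5098 kg·m²; I = I_cm + md² = 0.5098 + 1.08 × 1.190² = 2.039 kg·m².
T = 2π√(2.039/(1.08 × 9.83 × 1.190)) = 2.52 s.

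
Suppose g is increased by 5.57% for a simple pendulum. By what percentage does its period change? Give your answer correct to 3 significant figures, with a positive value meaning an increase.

T ∝ 1/√g, so T'/T = 1/√(1.056) = 0.9733.
Percentage change in T = (0.9733 − 1) × 100% = -2.67%.

-2.67%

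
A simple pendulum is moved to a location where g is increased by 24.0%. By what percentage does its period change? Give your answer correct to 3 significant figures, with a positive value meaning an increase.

T ∝ 1/√g, so T'/T = 1/√(1.240) = 0.8980.
Percentage change in T = (0.8980 − 1) × 100% = -10.2%.

-10.2%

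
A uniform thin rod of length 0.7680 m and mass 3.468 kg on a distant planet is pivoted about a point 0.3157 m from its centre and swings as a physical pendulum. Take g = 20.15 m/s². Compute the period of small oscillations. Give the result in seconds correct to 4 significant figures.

For a physical pendulum T = 2π√(I/(mgd)), with d = 0.31570 m from pivot to centre of mass.
I_cm = mL²/12 = 3.468 × 0.7680²/12 = 0.17046 kg·m²; I = I_cm + md² = 0.17046 + 3.468 × 0.31570² = 0.51610 kg·m².
T = 2π√(0.51610/(3.468 × 20.15 × 0.31570)) = 0.9610 s.

0.9610 s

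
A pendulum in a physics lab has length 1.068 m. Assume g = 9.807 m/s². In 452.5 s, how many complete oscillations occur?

218

T = 2π√(L/g) = 2π√(1.068/9.807) = 2.0735 s.
Number of complete oscillations = ⌊452.5/2.0735⌋ = ⌊218.23⌋ = 218.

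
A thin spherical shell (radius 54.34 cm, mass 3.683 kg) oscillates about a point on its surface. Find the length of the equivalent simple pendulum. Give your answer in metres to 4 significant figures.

The equivalent simple-pendulum length is L_eq = I/(md), where I is about the pivot and d = 0.54340 m.
I_cm = (2/3)mR² = 0.72502 kg·m², so I = I_cm + md² = 0.72502 + 1.0875 = 1.8125 kg·m².
L_eq = 1.8125/(3.683 × 0.54340) = 0.9057 m.

0.9057 m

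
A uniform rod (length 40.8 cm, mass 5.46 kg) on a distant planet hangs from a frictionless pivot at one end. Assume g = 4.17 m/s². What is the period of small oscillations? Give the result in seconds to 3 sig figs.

For a physical pendulum T = 2π√(I/(mgd)), with d = 0.2040 m from pivot to centre of mass.
I_cm = mL²/12 = 5.46 × 0.408²/12 = 0.07574 kg·m²; I = I_cm + md² = 0.07574 + 5.46 × 0.2040² = 0.3030 kg·m².
T = 2π√(0.3030/(5.46 × 4.17 × 0.2040)) = 1.60 s.

1.60 s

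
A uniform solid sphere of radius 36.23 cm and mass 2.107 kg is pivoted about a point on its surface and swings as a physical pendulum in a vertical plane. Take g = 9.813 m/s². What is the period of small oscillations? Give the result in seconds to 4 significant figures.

I_cm = (2/5)mr² = 0.11063 kg·m². The pivot is at distance d = 0.3623 m from the centre of mass.
By the parallel-axis theorem, I = I_cm + md² = 0.11063 + 0.27657 = 0.38719 kg·m².
T = 2π√(I/(mgd)) = 2π√(0.38719/(2.107 × 9.813 × 0.3623)) = 1.428 s.

1.428 s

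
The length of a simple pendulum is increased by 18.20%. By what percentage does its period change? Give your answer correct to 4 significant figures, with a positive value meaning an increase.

T ∝ √L, so T'/T = √(1.1820) = 1.0872.
Percentage change in T = (1.0872 − 1) × 100% = 8.720%.

8.720%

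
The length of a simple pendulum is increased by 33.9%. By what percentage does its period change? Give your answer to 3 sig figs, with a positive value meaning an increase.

T ∝ √L, so T'/T = √(1.339) = 1.157.
Percentage change in T = (1.157 − 1) × 100% = 15.7%.

15.7%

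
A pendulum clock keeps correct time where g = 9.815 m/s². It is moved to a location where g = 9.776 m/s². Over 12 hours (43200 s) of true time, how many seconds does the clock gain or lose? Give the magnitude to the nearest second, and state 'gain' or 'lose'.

The clock's period scales as T ∝ 1/√g, so T'/T = √(9.815/9.776) = 1.00199.
In 43200 s of true time the clock registers 43200/1.00199 = 43114.1 s, so it loses 86 s.

lose 86 s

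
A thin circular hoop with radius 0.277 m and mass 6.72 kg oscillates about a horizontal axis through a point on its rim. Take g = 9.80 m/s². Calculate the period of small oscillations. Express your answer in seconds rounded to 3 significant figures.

I_cm = mr² = 0.5156 kg·m². The pivot is at distance d = 0.277 m from the centre of mass.
By the parallel-axis theorem, I = I_cm + md² = 0.5156 + 0.5156 = 1.031 kg·m².
T = 2π√(I/(mgd)) = 2π√(1.031/(6.72 × 9.80 × 0.277)) = 1.49 s.

1.49 s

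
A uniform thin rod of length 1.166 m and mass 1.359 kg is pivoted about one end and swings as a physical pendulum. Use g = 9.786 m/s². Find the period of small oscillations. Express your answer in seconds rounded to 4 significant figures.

1.771 s

For a physical pendulum T = 2π√(I/(mgd)), with d = 0.58300 m from pivot to centre of mass.
I_cm = mL²/12 = 1.359 × 1.166²/12 = 0.15397 kg·m²; I = I_cm + md² = 0.15397 + 1.359 × 0.58300² = 0.61588 kg·m².
T = 2π√(0.61588/(1.359 × 9.786 × 0.58300)) = 1.771 s.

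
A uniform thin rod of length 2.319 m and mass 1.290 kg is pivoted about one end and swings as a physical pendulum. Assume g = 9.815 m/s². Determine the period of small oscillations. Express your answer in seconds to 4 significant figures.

2.494 s

For a physical pendulum T = 2π√(I/(mgd)), with d = 1.1595 m from pivot to centre of mass.
I_cm = mL²/12 = 1.290 × 2.319²/12 = 0.57811 kg·m²; I = I_cm + md² = 0.57811 + 1.290 × 1.1595² = 2.3124 kg·m².
T = 2π√(2.3124/(1.290 × 9.815 × 1.1595)) = 2.494 s.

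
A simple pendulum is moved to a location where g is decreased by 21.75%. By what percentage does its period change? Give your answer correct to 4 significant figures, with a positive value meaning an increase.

13.05%

T ∝ 1/√g, so T'/T = 1/√(0.78250) = 1.1305.
Percentage change in T = (1.1305 − 1) × 100% = 13.05%.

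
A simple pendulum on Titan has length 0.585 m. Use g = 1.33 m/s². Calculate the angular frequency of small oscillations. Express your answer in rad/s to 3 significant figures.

ω = √(g/L) = √(1.33/0.585) = 1.51 rad/s.

1.51 rad/s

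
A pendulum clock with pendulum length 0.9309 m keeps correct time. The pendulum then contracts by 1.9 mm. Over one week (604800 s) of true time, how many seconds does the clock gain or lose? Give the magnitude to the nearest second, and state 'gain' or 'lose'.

gain 618 s

T ∝ √L, so T'/T = √(0.92900/0.9309) = 0.998979.
In 604800 s of true time the clock registers 604800/0.998979 = 605418.2 s, so it gains 618 s.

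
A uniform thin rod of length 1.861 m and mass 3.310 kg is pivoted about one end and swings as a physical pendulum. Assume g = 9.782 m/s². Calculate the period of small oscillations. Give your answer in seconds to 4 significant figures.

2.238 s

For a physical pendulum T = 2π√(I/(mgd)), with d = 0.93050 m from pivot to centre of mass.
I_cm = mL²/12 = 3.310 × 1.861²/12 = 0.95530 kg·m²; I = I_cm + md² = 0.95530 + 3.310 × 0.93050² = 3.8212 kg·m².
T = 2π√(3.8212/(3.310 × 9.782 × 0.93050)) = 2.238 s.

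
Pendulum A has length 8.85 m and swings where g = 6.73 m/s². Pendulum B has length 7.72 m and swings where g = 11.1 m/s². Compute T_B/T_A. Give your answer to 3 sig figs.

0.727

T = 2π√(L/g), so T_B/T_A = √((L_B/g_B)/(L_A/g_A)) = √((7.72/11.1)/(8.85/6.73)) = 0.727.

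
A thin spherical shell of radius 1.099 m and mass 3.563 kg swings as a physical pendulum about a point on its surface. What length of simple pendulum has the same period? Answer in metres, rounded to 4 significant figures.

1.832 m

The equivalent simple-pendulum length is L_eq = I/(md), where I is about the pivot and d = 1.0990 m.
I_cm = (2/3)mR² = 2.8689 kg·m², so I = I_cm + md² = 2.8689 + 4.3034 = 7.1723 kg·m².
L_eq = 7.1723/(3.563 × 1.0990) = 1.832 m.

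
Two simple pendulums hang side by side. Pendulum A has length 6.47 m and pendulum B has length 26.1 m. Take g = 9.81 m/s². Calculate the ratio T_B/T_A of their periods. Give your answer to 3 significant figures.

T ∝ √L, so T_B/T_A = √(L_B/L_A) = √(26.1/6.47) = 2.01.

2.01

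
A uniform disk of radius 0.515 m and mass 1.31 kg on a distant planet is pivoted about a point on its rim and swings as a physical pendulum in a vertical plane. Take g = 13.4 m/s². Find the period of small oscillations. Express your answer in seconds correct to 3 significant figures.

1.51 s

I_cm = ½mr² = 0.1737 kg·m². The pivot is at distance d = 0.515 m from the centre of mass.
By the parallel-axis theorem, I = I_cm + md² = 0.1737 + 0.3474 = 0.5212 kg·m².
T = 2π√(I/(mgd)) = 2π√(0.5212/(1.31 × 13.4 × 0.515)) = 1.51 s.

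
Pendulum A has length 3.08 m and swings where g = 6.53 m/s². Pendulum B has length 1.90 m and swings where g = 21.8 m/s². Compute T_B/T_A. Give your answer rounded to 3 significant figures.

0.430

T = 2π√(L/g), so T_B/T_A = √((L_B/g_B)/(L_A/g_A)) = √((1.90/21.8)/(3.08/6.53)) = 0.430.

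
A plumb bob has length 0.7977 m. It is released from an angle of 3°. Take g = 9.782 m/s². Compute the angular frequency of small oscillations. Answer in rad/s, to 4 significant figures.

3.502 rad/s

ω = √(g/L) = √(9.782/0.7977) = 3.502 rad/s.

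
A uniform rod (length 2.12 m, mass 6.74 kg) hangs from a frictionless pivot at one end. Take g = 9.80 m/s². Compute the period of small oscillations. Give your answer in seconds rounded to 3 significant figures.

2.39 s

For a physical pendulum T = 2π√(I/(mgd)), with d = 1.060 m from pivot to centre of mass.
I_cm = mL²/12 = 6.74 × 2.12²/12 = 2.524 kg·m²; I = I_cm + md² = 2.524 + 6.74 × 1.060² = 10.10 kg·m².
T = 2π√(10.10/(6.74 × 9.80 × 1.060)) = 2.39 s.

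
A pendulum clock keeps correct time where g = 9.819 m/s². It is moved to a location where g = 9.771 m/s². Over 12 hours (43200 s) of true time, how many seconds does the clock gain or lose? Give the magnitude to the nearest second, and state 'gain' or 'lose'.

The clock's period scales as T ∝ 1/√g, so T'/T = √(9.819/9.771) = 1.00245.
In 43200 s of true time the clock registers 43200/1.00245 = 43094.3 s, so it loses 106 s.

lose 106 s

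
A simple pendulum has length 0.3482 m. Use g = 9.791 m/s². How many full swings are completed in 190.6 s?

T = 2π√(L/g) = 2π√(0.3482/9.791) = 1.1849 s.
Number of complete oscillations = ⌊190.6/1.1849⌋ = ⌊160.86⌋ = 160.

160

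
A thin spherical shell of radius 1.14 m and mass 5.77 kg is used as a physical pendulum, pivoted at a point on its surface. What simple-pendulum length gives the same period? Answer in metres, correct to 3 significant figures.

1.90 m

The equivalent simple-pendulum length is L_eq = I/(md), where I is about the pivot and d = 1.140 m.
I_cm = (2/3)mR² = 4.999 kg·m², so I = I_cm + md² = 4.999 + 7.499 = 12.50 kg·m².
L_eq = 12.50/(5.77 × 1.140) = 1.90 m.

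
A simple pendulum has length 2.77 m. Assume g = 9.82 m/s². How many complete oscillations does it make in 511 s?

T = 2π√(L/g) = 2π√(2.77/9.82) = 3.337 s.
Number of complete oscillations = ⌊511/3.337⌋ = ⌊153.1⌋ = 153.

153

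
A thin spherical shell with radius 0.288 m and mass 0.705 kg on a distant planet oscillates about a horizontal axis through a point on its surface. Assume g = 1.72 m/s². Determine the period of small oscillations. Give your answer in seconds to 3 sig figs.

3.32 s

I_cm = (2/3)mr² = 0.03898 kg·m². The pivot is at distance d = 0.288 m from the centre of mass.
By the parallel-axis theorem, I = I_cm + md² = 0.03898 + 0.05848 = 0.09746 kg·m².
T = 2π√(I/(mgd)) = 2π√(0.09746/(0.705 × 1.72 × 0.288)) = 3.32 s.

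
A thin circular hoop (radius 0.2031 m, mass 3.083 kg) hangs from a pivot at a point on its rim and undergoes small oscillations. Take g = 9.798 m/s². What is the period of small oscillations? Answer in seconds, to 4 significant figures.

I_cm = mr² = 0.12717 kg·m². The pivot is at distance d = 0.2031 m from the centre of mass.
By the parallel-axis theorem, I = I_cm + md² = 0.12717 + 0.12717 = 0.25435 kg·m².
T = 2π√(I/(mgd)) = 2π√(0.25435/(3.083 × 9.798 × 0.2031)) = 1.279 s.

1.279 s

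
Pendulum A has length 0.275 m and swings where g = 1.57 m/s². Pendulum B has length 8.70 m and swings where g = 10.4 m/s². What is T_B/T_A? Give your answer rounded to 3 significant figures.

T = 2π√(L/g), so T_B/T_A = √((L_B/g_B)/(L_A/g_A)) = √((8.70/10.4)/(0.275/1.57)) = 2.19.

2.19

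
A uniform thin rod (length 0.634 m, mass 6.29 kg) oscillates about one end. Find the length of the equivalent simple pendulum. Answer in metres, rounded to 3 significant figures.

The equivalent simple-pendulum length is L_eq = I/(md), where I is about the pivot and d = 0.3170 m.
I_cm = (1/12)mL² = 0.2107 kg·m², so I = I_cm + md² = 0.2107 + 0.6321 = 0.8428 kg·m².
L_eq = 0.8428/(6.29 × 0.3170) = 0.423 m.

0.423 m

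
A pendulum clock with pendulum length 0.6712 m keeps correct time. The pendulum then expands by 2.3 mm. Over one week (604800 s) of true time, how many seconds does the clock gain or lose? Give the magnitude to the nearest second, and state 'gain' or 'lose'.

lose 1034 s

T ∝ √L, so T'/T = √(0.67350/0.6712) = 1.00171.
In 604800 s of true time the clock registers 604800/1.00171 = 603766.4 s, so it loses 1034 s.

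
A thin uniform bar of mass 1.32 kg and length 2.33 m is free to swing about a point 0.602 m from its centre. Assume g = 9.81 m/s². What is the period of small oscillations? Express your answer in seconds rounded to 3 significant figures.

For a physical pendulum T = 2π√(I/(mgd)), with d = 0.6020 m from pivot to centre of mass.
I_cm = mL²/12 = 1.32 × 2.33²/12 = 0.5972 kg·m²; I = I_cm + md² = 0.5972 + 1.32 × 0.6020² = 1.076 kg·m².
T = 2π√(1.076/(1.32 × 9.81 × 0.6020)) = 2.33 s.

2.33 s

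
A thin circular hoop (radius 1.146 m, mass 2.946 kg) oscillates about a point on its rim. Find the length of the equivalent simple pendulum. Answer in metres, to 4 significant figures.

2.292 m

The equivalent simple-pendulum length is L_eq = I/(md), where I is about the pivot and d = 1.1460 m.
I_cm = mR² = 3.8690 kg·m², so I = I_cm + md² = 3.8690 + 3.8690 = 7.7381 kg·m².
L_eq = 7.7381/(2.946 × 1.1460) = 2.292 m.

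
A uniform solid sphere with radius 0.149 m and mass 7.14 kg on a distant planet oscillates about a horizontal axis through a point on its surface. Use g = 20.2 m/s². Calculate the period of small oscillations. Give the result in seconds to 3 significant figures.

I_cm = (2/5)mr² = 0.06341 kg·m². The pivot is at distance d = 0.149 m from the centre of mass.
By the parallel-axis theorem, I = I_cm + md² = 0.06341 + 0.1585 = 0.2219 kg·m².
T = 2π√(I/(mgd)) = 2π√(0.2219/(7.14 × 20.2 × 0.149)) = 0.639 s.

0.639 s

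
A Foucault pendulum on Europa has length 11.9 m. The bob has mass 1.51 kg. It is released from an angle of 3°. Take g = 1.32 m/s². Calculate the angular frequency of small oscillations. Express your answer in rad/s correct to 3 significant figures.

ω = √(g/L) = √(1.32/11.9) = 0.333 rad/s.

0.333 rad/s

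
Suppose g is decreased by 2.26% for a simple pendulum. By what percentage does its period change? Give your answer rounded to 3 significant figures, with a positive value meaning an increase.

T ∝ 1/√g, so T'/T = 1/√(0.9774) = 1.011.
Percentage change in T = (1.011 − 1) × 100% = 1.15%.

1.15%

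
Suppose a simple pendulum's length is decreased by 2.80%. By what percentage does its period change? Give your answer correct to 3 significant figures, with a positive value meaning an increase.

-1.41%

T ∝ √L, so T'/T = √(0.9720) = 0.9859.
Percentage change in T = (0.9859 − 1) × 100% = -1.41%.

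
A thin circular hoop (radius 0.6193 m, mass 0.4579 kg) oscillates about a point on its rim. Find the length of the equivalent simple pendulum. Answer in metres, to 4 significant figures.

The equivalent simple-pendulum length is L_eq = I/(md), where I is about the pivot and d = 0.61930 m.
I_cm = mR² = 0.17562 kg·m², so I = I_cm + md² = 0.17562 + 0.17562 = 0.35124 kg·m².
L_eq = 0.35124/(0.4579 × 0.61930) = 1.239 m.

1.239 m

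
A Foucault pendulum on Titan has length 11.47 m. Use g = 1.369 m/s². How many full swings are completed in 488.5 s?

T = 2π√(L/g) = 2π√(11.47/1.369) = 18.187 s.
Number of complete oscillations = ⌊488.5/18.187⌋ = ⌊26.860⌋ = 26.

26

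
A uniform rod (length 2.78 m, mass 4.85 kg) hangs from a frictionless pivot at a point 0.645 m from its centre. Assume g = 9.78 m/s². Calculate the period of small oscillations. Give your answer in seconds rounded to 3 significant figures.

For a physical pendulum T = 2π√(I/(mgd)), with d = 0.6450 m from pivot to centre of mass.
I_cm = mL²/12 = 4.85 × 2.78²/12 = 3.124 kg·m²; I = I_cm + md² = 3.124 + 4.85 × 0.6450² = 5.141 kg·m².
T = 2π√(5.141/(4.85 × 9.78 × 0.6450)) = 2.58 s.

2.58 s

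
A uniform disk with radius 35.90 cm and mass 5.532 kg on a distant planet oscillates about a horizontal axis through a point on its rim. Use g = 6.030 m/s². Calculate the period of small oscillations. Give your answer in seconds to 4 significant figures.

I_cm = ½mr² = 0.35648 kg·m². The pivot is at distance d = 0.3590 m from the centre of mass.
By the parallel-axis theorem, I = I_cm + md² = 0.35648 + 0.71297 = 1.0695 kg·m².
T = 2π√(I/(mgd)) = 2π√(1.0695/(5.532 × 6.030 × 0.3590)) = 1.878 s.

1.878 s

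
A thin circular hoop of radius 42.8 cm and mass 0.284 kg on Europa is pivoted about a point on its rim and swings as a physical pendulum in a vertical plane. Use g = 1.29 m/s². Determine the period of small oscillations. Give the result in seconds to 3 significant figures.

5.12 s

I_cm = mr² = 0.05202 kg·m². The pivot is at distance d = 0.428 m from the centre of mass.
By the parallel-axis theorem, I = I_cm + md² = 0.05202 + 0.05202 = 0.1040 kg·m².
T = 2π√(I/(mgd)) = 2π√(0.1040/(0.284 × 1.29 × 0.428)) = 5.12 s.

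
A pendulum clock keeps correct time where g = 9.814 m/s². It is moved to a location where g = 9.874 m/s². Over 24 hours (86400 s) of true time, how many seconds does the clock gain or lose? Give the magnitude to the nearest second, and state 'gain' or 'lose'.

The clock's period scales as T ∝ 1/√g, so T'/T = √(9.814/9.874) = 0.996957.
In 86400 s of true time the clock registers 86400/0.996957 = 86663.7 s, so it gains 264 s.

gain 264 s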